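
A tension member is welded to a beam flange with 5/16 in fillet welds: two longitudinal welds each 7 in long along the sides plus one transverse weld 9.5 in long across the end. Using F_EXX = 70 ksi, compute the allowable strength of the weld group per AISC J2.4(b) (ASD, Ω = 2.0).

t_e = 0.707 × 0.3125 = 0.2209 in.
R_nwl = 0.6 × 70 × 0.2209 × 14 = 129.9 kips (longitudinal, 2 welds).
R_nwt = 0.6 × 70 × 0.2209 × 9.5 = 88.15 kips (transverse, base value).
(i) R_nwl + R_nwt = 218.1 kips; (ii) 0.85 R_nwl + 1.5 R_nwt = 242.7 kips.
R_n = max = 242.7 kips [governs: (ii)]; R_n/Ω = 121.3 kips.

R_n/Ω ≈ 121 kips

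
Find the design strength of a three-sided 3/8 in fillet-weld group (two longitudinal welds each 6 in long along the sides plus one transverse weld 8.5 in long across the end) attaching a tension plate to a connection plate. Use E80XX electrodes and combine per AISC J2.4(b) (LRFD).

φR_n ≈ 219 kips

E80XX → F_EXX = 80 ksi.
t_e = 0.707 × 0.375 = 0.2651 in.
R_nwl = 0.6 × 80 × 0.2651 × 12 = 152.7 kips (longitudinal, 2 welds).
R_nwt = 0.6 × 80 × 0.2651 × 8.5 = 108.2 kips (transverse, base value).
(i) R_nwl + R_nwt = 260.9 kips; (ii) 0.85 R_nwl + 1.5 R_nwt = 292.1 kips.
R_n = max = 292.1 kips [governs: (ii)]; φR_n = 219 kips.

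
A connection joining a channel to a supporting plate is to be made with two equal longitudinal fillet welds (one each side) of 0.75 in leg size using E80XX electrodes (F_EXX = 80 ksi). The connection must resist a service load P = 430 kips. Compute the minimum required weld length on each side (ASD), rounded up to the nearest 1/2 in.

Throat t_e = 0.707 × 0.75 = 0.5302 in.
r_n/Ω = (0.6 × 80 × 0.5302) / 2.0 = 12.73 kip/in.
L_req = P / (r_n/Ω) = 430 / 12.73 = 33.79 in total.
Per side: 33.79 / 2 = 16.89 in.
Round up → use L = 17 in on each side.

L = 17 in on each side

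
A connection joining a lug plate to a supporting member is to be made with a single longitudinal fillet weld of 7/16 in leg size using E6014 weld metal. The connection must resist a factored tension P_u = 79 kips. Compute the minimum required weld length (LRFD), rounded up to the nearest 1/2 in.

L = 9.5 in

E60XX → F_EXX = 60 ksi.
Throat t_e = 0.707 × 0.4375 = 0.3093 in.
φr_n = 0.75 × 0.6 × 60 × 0.3093 = 8.351 kips/in.
L_req = P_u / φr_n = 79 / 8.351 = 9.459 in total.
Round up → use L = 9.5 in.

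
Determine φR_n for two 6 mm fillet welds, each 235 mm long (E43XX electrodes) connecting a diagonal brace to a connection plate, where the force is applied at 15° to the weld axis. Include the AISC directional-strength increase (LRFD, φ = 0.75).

φR_n ≈ 411 kN

E43XX → F_EXX = 430 MPa.
t_e = 0.707 × 6 = 4.242 mm; A_we = 4.242 × 470 = 1994 mm².
Directional factor: 1.0 + 0.5 sin^1.5(15°) = 1.066.
F_nw = 0.6 × 430 × 1.066 = 275 MPa.
φR_n = 0.75 × 275 × 1994 × 10⁻³ = 411.2 kN.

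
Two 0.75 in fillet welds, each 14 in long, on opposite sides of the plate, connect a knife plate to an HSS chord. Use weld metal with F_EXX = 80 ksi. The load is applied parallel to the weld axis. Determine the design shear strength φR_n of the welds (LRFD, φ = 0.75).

φR_n ≈ 534 kip

Effective throat t_e = 0.707 × 0.75 = 0.5302 in.
Total length L = 28 in; A_we = 0.5302 × 28 = 14.85 in².
F_nw = 0.6 F_EXX = 0.6 × 80 = 48 ksi.
φR_n = 0.75 × 48 × 14.85 = 534.5 kip.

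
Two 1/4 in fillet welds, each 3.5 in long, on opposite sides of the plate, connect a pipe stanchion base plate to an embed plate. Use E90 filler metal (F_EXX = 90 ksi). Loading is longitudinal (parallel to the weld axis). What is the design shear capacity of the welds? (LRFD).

φR_n ≈ 50.1 kips

Effective throat t_e = 0.707 × 0.25 = 0.1767 in.
Total length L = 7 in; A_we = 0.1767 × 7 = 1.237 in².
F_nw = 0.6 F_EXX = 0.6 × 90 = 54 ksi.
φR_n = 0.75 × 54 × 1.237 = 50.11 kips.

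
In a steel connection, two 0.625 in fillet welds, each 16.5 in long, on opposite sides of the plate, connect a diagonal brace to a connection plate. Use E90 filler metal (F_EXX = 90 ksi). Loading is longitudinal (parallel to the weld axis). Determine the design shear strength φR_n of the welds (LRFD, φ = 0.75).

φR_n ≈ 591 kip

Effective throat t_e = 0.707 × 0.625 = 0.4419 in.
Total length L = 33 in; A_we = 0.4419 × 33 = 14.58 in².
F_nw = 0.6 F_EXX = 0.6 × 90 = 54 ksi.
φR_n = 0.75 × 54 × 14.58 = 590.6 kip.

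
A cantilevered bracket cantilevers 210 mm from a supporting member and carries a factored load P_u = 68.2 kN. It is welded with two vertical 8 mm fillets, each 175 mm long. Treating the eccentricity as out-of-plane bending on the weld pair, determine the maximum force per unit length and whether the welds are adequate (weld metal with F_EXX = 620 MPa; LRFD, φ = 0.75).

f_max ≈ 1420 N/mm; adequate

L_w = 2 × 175 = 350 mm; section modulus (unit throat) S = 2 × L²/6 = 10210 mm².
Direct shear f_v = P/L_w = 68.2×10³/350 = 194.9 N/mm.
Moment M = P × e = 68.2×10³ × 210 = 14322000 N·mm; bending f_b = M/S = 1403 N/mm.
f_max = √(f_v² + f_b²) = √(194.9² + 1403²) = 1416 N/mm.
φr_n = 0.75 × 0.6 × 620 × (0.707 × 8) = 1578 N/mm → adequate.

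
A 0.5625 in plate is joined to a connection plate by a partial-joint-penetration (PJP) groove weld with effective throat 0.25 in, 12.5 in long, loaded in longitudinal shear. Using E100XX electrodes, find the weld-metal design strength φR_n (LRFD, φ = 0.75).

φR_n ≈ 141 kip

E100XX → F_EXX = 100 ksi.
Effective throat (given) t_e = 0.25 in.
A_we = 0.25 × 12.5 = 3.125 in².
F_nw = 0.6 F_EXX = 60 ksi.
φR_n = 0.75 × 60 × 3.125 = 140.6 kip.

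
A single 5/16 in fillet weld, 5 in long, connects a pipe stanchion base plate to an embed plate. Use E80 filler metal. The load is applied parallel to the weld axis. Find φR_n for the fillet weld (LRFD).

φR_n ≈ 39.8 kips

E80XX → F_EXX = 80 ksi.
Effective throat t_e = 0.707 × 0.3125 = 0.2209 in.
Total length L = 5 in; A_we = 0.2209 × 5 = 1.105 in².
F_nw = 0.6 F_EXX = 0.6 × 80 = 48 ksi.
φR_n = 0.75 × 48 × 1.105 = 39.77 kips.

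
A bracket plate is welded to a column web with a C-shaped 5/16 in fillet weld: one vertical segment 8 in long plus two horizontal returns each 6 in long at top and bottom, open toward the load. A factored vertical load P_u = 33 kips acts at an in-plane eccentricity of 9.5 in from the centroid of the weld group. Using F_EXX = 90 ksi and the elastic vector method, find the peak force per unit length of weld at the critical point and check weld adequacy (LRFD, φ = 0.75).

f_max ≈ 7.08 kip/in; adequate

Total weld length L_w = 20 in. Treat welds as unit-width lines.
Centroid: x̄ = 2×6×3 / 20 = 1.8 in from the vertical weld.
Polar moment about centroid: J = I_x + I_y = [8³/12 + 2×6×4²] + [8×1.8² + 2(6³/12 + 6×1.2²)] = 313.9 in³.
Direct shear f_v = P/L_w = 33 / 20 = 1.65 kip/in (vertical).
Torsion M = P·e = 33 × 9.5 = 313.5 kip·in.
Critical point at (x, y) = (4.2, 4) from centroid. f_tx = M·y/J = 3.995 kip/in; f_ty = M·x/J = 4.195 kip/in.
Resultant f_max = √[f_tx² + (f_v + f_ty)²] = √[3.995² + (1.65 + 4.195)²] = 7.08 kip/in.
Capacity per unit length: φr_n = 0.75 × 0.6 × 90 × (0.707 × 0.3125) = 8.948 kip/in.
7.08 ≤ 8.948 → adequate.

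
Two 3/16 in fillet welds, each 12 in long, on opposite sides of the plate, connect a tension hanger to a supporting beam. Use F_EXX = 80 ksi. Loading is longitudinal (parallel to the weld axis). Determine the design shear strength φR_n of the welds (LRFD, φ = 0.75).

Effective throat t_e = 0.707 × 0.1875 = 0.1326 in.
Total length L = 24 in; A_we = 0.1326 × 24 = 3.181 in².
F_nw = 0.6 F_EXX = 0.6 × 80 = 48 ksi.
φR_n = 0.75 × 48 × 3.181 = 114.5 kip.

φR_n ≈ 115 kip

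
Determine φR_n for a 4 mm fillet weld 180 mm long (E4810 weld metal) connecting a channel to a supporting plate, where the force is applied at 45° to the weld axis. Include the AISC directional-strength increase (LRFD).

φR_n ≈ 143 kN

E48XX → F_EXX = 480 MPa.
t_e = 0.707 × 4 = 2.828 mm; A_we = 2.828 × 180 = 509 mm².
Directional factor: 1.0 + 0.5 sin^1.5(45°) = 1.297.
F_nw = 0.6 × 480 × 1.297 = 373.6 MPa.
φR_n = 0.75 × 373.6 × 509 × 10⁻³ = 142.6 kN.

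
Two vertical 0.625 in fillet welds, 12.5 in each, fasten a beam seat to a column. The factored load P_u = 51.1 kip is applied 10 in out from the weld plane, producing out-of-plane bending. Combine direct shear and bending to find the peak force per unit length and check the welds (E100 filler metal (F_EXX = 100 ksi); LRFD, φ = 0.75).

L_w = 2 × 12.5 = 25 in; section modulus (unit throat) S = 2 × L²/6 = 52.08 in².
Direct shear f_v = P/L_w = 51.1/25 = 2.044 kip/in.
Moment M = P × e = 51.1 × 10 = 511 kip·in; bending f_b = M/S = 9.811 kip/in.
f_max = √(f_v² + f_b²) = √(2.044² + 9.811²) = 10.02 kip/in.
φr_n = 0.75 × 0.6 × 100 × (0.707 × 0.625) = 19.88 kip/in → adequate.

f_max ≈ 10 kip/in; adequate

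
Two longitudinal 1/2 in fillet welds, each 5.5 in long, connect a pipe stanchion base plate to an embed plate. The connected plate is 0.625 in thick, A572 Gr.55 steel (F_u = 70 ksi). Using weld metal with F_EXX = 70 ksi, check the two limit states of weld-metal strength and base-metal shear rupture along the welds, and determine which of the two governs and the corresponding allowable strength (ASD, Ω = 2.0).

R_n/Ω ≈ 81.7 kips (weld metal governs)

t_e = 0.707 × 0.5 = 0.3535 in; L = 11 in.
Weld metal: R_n/Ω = (1/2.0) × 0.6 × 70 × 0.3535 × 11 = 81.66 kips.
Base metal (shear rupture): R_n/Ω = (1/2.0) × 0.6 × 70 × 0.625 × 11 = 144.4 kips.
Governing: weld metal.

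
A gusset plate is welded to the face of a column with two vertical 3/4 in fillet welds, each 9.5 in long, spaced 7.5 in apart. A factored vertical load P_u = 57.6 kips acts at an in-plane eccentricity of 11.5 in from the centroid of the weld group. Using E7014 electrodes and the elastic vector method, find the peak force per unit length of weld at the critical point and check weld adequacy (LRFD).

E70XX → F_EXX = 70 ksi.
Total weld length L_w = 19 in. Treat welds as unit-width lines.
Polar moment about centroid: J = 2[d³/12 + d(b/2)²] = 2[9.5³/12 + 9.5×3.75²] = 410.1 in³.
Direct shear f_v = P/L_w = 57.6 / 19 = 3.032 kip/in (vertical).
Torsion M = P·e = 57.6 × 11.5 = 662.4 kip·in.
Critical point at (x, y) = (3.75, 4.75) from centroid. f_tx = M·y/J = 7.673 kip/in; f_ty = M·x/J = 6.057 kip/in.
Resultant f_max = √[f_tx² + (f_v + f_ty)²] = √[7.673² + (3.032 + 6.057)²] = 11.89 kip/in.
Capacity per unit length: φr_n = 0.75 × 0.6 × 70 × (0.707 × 0.75) = 16.7 kip/in.
11.89 ≤ 16.7 → adequate.

f_max ≈ 11.9 kip/in; adequate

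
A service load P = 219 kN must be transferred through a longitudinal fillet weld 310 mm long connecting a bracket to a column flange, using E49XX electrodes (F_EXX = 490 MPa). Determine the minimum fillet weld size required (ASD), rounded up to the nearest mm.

w = 7 mm

Total weld length L = 310 mm.
Required throat t_e = P × Ω / (0.6 F_EXX × L) = 219 × 2.0 / (0.6 × 490 × 310 × 10⁻³) = 4.806 mm.
Required leg w = t_e / 0.707 = 6.797 mm → use 7 mm.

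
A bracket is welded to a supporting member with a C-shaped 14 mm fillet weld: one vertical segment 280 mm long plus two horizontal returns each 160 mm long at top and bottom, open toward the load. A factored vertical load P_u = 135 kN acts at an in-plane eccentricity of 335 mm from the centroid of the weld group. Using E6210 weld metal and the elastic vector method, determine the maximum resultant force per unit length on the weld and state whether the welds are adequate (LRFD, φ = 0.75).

E62XX → F_EXX = 620 MPa.
Total weld length L_w = 600 mm. Treat welds as unit-width lines.
Centroid: x̄ = 2×160×80 / 600 = 42.67 mm from the vertical weld.
Polar moment about centroid: J = I_x + I_y = [280³/12 + 2×160×140²] + [280×42.67² + 2(160³/12 + 160×37.33²)] = 9740000 mm³.
Direct shear f_v = P/L_w = 135×10³ / 600 = 225 N/mm (vertical).
Torsion M = P·e = 135×10³ × 335 = 45225000 N·mm.
Critical point at (x, y) = (117.3, 140) from centroid. f_tx = M·y/J = 650.1 N/mm; f_ty = M·x/J = 544.8 N/mm.
Resultant f_max = √[f_tx² + (f_v + f_ty)²] = √[650.1² + (225 + 544.8)²] = 1008 N/mm.
Capacity per unit length: φr_n = 0.75 × 0.6 × 620 × (0.707 × 14) = 2762 N/mm.
1008 ≤ 2762 → adequate.

f_max ≈ 1010 N/mm; adequate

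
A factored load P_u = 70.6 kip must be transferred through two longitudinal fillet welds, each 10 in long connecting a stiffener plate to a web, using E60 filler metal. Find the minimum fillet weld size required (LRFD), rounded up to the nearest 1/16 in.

w = 3/16 in

E60XX → F_EXX = 60 ksi.
Total weld length L = 20 in.
Required throat t_e = P_u / (φ × 0.6 F_EXX × L) = 70.6 / (0.75 × 0.6 × 60 × 20) = 0.1307 in.
Required leg w = t_e / 0.707 = 0.1849 in → use 3/16 in.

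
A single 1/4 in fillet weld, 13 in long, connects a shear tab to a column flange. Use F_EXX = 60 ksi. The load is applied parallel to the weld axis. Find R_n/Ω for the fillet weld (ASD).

Effective throat t_e = 0.707 × 0.25 = 0.1767 in.
Total length L = 13 in; A_we = 0.1767 × 13 = 2.298 in².
F_nw = 0.6 F_EXX = 0.6 × 60 = 36 ksi.
R_n = 36 × 2.298 = 82.72 kip; R_n/Ω = 82.72/2.0 = 41.36 kip.

R_n/Ω ≈ 41.4 kip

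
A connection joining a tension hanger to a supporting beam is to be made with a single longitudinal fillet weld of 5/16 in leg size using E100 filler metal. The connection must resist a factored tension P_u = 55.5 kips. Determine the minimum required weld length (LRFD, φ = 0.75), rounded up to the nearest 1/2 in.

L = 6 in

E100XX → F_EXX = 100 ksi.
Throat t_e = 0.707 × 0.3125 = 0.2209 in.
φr_n = 0.75 × 0.6 × 100 × 0.2209 = 9.942 kips/in.
L_req = P_u / φr_n = 55.5 / 9.942 = 5.582 in total.
Round up → use L = 6 in.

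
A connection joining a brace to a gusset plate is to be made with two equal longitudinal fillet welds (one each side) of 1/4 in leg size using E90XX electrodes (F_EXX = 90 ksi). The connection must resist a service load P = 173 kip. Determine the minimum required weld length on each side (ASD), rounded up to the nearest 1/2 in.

L = 18.5 in on each side

Throat t_e = 0.707 × 0.25 = 0.1767 in.
r_n/Ω = (0.6 × 90 × 0.1767) / 2.0 = 4.772 kip/in.
L_req = P / (r_n/Ω) = 173 / 4.772 = 36.25 in total.
Per side: 36.25 / 2 = 18.13 in.
Round up → use L = 18.5 in on each side.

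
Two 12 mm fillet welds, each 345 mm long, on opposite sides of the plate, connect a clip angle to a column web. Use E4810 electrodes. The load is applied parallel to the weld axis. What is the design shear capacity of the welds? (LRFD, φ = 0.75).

E48XX → F_EXX = 480 MPa.
Effective throat t_e = 0.707 × 12 = 8.484 mm.
Total length L = 690 mm; A_we = 8.484 × 690 = 5854 mm².
F_nw = 0.6 F_EXX = 0.6 × 480 = 288 MPa.
φR_n = 0.75 × 288 × 5854 × 10⁻³ = 1264 kN.

φR_n ≈ 1260 kN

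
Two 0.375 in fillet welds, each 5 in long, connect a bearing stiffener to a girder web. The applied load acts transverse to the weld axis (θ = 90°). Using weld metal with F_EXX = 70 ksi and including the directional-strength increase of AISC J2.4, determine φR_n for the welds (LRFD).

t_e = 0.707 × 0.375 = 0.2651 in; A_we = 0.2651 × 10 = 2.651 in².
Directional factor: 1.0 + 0.5 sin^1.5(90°) = 1.5.
F_nw = 0.6 × 70 × 1.5 = 63 ksi.
φR_n = 0.75 × 63 × 2.651 = 125.3 kips.

φR_n ≈ 125 kips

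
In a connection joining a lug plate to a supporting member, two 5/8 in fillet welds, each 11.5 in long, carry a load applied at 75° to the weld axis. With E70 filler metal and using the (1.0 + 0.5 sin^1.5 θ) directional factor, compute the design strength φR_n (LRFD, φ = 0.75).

E70XX → F_EXX = 70 ksi.
t_e = 0.707 × 0.625 = 0.4419 in; A_we = 0.4419 × 23 = 10.16 in².
Directional factor: 1.0 + 0.5 sin^1.5(75°) = 1.475.
F_nw = 0.6 × 70 × 1.475 = 61.94 ksi.
φR_n = 0.75 × 61.94 × 10.16 = 472.1 kip.

φR_n ≈ 472 kip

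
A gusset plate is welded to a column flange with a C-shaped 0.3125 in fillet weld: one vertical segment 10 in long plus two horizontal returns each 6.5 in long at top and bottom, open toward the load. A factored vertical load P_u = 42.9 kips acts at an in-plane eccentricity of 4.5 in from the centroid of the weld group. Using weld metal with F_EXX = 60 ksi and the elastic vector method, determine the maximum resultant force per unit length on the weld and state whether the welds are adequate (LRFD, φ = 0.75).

f_max ≈ 4.08 kip/in; adequate

Total weld length L_w = 23 in. Treat welds as unit-width lines.
Centroid: x̄ = 2×6.5×3.25 / 23 = 1.837 in from the vertical weld.
Polar moment about centroid: J = I_x + I_y = [10³/12 + 2×6.5×5²] + [10×1.837² + 2(6.5³/12 + 6.5×1.413²)] = 513.8 in³.
Direct shear f_v = P/L_w = 42.9 / 23 = 1.865 kip/in (vertical).
Torsion M = P·e = 42.9 × 4.5 = 193.05 kip·in.
Critical point at (x, y) = (4.663, 5) from centroid. f_tx = M·y/J = 1.879 kip/in; f_ty = M·x/J = 1.752 kip/in.
Resultant f_max = √[f_tx² + (f_v + f_ty)²] = √[1.879² + (1.865 + 1.752)²] = 4.076 kip/in.
Capacity per unit length: φr_n = 0.75 × 0.6 × 60 × (0.707 × 0.3125) = 5.965 kip/in.
4.076 ≤ 5.965 → adequate.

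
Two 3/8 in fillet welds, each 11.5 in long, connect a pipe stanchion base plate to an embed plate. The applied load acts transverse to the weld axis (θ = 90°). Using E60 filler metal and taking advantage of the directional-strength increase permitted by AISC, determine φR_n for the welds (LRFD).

φR_n ≈ 247 kip

E60XX → F_EXX = 60 ksi.
t_e = 0.707 × 0.375 = 0.2651 in; A_we = 0.2651 × 23 = 6.098 in².
Directional factor: 1.0 + 0.5 sin^1.5(90°) = 1.5.
F_nw = 0.6 × 60 × 1.5 = 54 ksi.
φR_n = 0.75 × 54 × 6.098 = 247 kip.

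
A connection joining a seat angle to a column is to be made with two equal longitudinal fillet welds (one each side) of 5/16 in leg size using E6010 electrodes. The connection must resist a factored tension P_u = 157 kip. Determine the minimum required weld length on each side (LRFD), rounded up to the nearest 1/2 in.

L = 13.5 in on each side

E60XX → F_EXX = 60 ksi.
Throat t_e = 0.707 × 0.3125 = 0.2209 in.
φr_n = 0.75 × 0.6 × 60 × 0.2209 = 5.965 kip/in.
L_req = P_u / φr_n = 157 / 5.965 = 26.32 in total.
Per side: 26.32 / 2 = 13.16 in.
Round up → use L = 13.5 in on each side.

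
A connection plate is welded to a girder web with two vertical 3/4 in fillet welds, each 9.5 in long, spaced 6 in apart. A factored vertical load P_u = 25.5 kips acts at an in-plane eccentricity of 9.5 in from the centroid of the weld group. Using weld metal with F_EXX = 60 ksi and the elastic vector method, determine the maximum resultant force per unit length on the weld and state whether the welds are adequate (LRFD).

Total weld length L_w = 19 in. Treat welds as unit-width lines.
Polar moment about centroid: J = 2[d³/12 + d(b/2)²] = 2[9.5³/12 + 9.5×3²] = 313.9 in³.
Direct shear f_v = P/L_w = 25.5 / 19 = 1.342 kip/in (vertical).
Torsion M = P·e = 25.5 × 9.5 = 242.25 kip·in.
Critical point at (x, y) = (3, 4.75) from centroid. f_tx = M·y/J = 3.666 kip/in; f_ty = M·x/J = 2.315 kip/in.
Resultant f_max = √[f_tx² + (f_v + f_ty)²] = √[3.666² + (1.342 + 2.315)²] = 5.178 kip/in.
Capacity per unit length: φr_n = 0.75 × 0.6 × 60 × (0.707 × 0.75) = 14.32 kip/in.
5.178 ≤ 14.32 → adequate.

f_max ≈ 5.18 kip/in; adequate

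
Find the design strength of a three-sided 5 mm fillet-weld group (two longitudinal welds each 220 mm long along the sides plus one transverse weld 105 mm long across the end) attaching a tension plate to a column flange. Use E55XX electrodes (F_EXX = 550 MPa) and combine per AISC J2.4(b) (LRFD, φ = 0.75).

φR_n ≈ 477 kN

t_e = 0.707 × 5 = 3.535 mm.
R_nwl = 0.6 × 550 × 3.535 × 440 × 10⁻³ = 513.3 kN (longitudinal, 2 welds).
R_nwt = 0.6 × 550 × 3.535 × 105 × 10⁻³ = 122.5 kN (transverse, base value).
(i) R_nwl + R_nwt = 635.8 kN; (ii) 0.85 R_nwl + 1.5 R_nwt = 620 kN.
R_n = max = 635.8 kN [governs: (i)]; φR_n = 476.8 kN.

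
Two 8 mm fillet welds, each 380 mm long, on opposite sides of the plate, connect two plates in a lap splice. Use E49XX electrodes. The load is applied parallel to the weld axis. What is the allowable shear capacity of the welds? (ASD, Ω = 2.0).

E49XX → F_EXX = 490 MPa.
Effective throat t_e = 0.707 × 8 = 5.656 mm.
Total length L = 760 mm; A_we = 5.656 × 760 = 4299 mm².
F_nw = 0.6 F_EXX = 0.6 × 490 = 294 MPa.
R_n = 294 × 4299 × 10⁻³ = 1264 kN; R_n/Ω = 1264/2.0 = 631.9 kN.

R_n/Ω ≈ 632 kN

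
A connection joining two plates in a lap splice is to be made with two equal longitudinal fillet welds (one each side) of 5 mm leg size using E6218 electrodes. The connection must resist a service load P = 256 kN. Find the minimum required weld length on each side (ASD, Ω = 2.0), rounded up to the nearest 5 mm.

L = 195 mm on each side

E62XX → F_EXX = 620 MPa.
Throat t_e = 0.707 × 5 = 3.535 mm.
r_n/Ω = (0.6 × 620 × 3.535) / 2.0 = 657.5 N/mm = 0.6575 kN/mm.
L_req = P / (r_n/Ω) = 256 / 0.6575 = 389.3 mm total.
Per side: 389.3 / 2 = 194.7 mm.
Round up → use L = 195 mm on each side.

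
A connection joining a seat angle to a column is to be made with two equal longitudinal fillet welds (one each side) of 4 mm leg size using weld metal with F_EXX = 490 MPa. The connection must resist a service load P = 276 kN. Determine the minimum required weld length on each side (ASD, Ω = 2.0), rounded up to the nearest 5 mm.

Throat t_e = 0.707 × 4 = 2.828 mm.
r_n/Ω = (0.6 × 490 × 2.828) / 2.0 = 415.7 N/mm = 0.4157 kN/mm.
L_req = P / (r_n/Ω) = 276 / 0.4157 = 663.9 mm total.
Per side: 663.9 / 2 = 332 mm.
Round up → use L = 335 mm on each side.

L = 335 mm on each side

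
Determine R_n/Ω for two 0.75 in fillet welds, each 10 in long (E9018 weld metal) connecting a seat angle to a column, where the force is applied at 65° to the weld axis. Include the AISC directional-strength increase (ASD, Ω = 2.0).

R_n/Ω ≈ 410 kips

E90XX → F_EXX = 90 ksi.
t_e = 0.707 × 0.75 = 0.5302 in; A_we = 0.5302 × 20 = 10.61 in².
Directional factor: 1.0 + 0.5 sin^1.5(65°) = 1.431.
F_nw = 0.6 × 90 × 1.431 = 77.3 ksi.
R_n/Ω = (77.3 × 10.61) / 2.0 = 409.9 kips.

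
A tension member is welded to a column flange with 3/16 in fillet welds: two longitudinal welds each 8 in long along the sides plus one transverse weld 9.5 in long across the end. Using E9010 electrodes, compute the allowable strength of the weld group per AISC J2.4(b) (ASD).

R_n/Ω ≈ 99.7 kips

E90XX → F_EXX = 90 ksi.
t_e = 0.707 × 0.1875 = 0.1326 in.
R_nwl = 0.6 × 90 × 0.1326 × 16 = 114.5 kips (longitudinal, 2 welds).
R_nwt = 0.6 × 90 × 0.1326 × 9.5 = 68 kips (transverse, base value).
(i) R_nwl + R_nwt = 182.5 kips; (ii) 0.85 R_nwl + 1.5 R_nwt = 199.4 kips.
R_n = max = 199.4 kips [governs: (ii)]; R_n/Ω = 99.68 kips.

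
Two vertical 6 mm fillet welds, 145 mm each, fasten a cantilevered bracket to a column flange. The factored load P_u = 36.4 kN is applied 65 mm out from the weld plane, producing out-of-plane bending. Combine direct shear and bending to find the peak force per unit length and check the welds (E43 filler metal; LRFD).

E43XX → F_EXX = 430 MPa.
L_w = 2 × 145 = 290 mm; section modulus (unit throat) S = 2 × L²/6 = 7008 mm².
Direct shear f_v = P/L_w = 36.4×10³/290 = 125.5 N/mm.
Moment M = P × e = 36.4×10³ × 65 = 2366000 N·mm; bending f_b = M/S = 337.6 N/mm.
f_max = √(f_v² + f_b²) = √(125.5² + 337.6²) = 360.2 N/mm.
φr_n = 0.75 × 0.6 × 430 × (0.707 × 6) = 820.8 N/mm → adequate.

f_max ≈ 360 N/mm; adequate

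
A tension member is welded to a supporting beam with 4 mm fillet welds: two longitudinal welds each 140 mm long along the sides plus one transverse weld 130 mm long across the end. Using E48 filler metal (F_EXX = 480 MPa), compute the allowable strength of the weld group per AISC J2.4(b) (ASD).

R_n/Ω ≈ 176 kN

t_e = 0.707 × 4 = 2.828 mm.
R_nwl = 0.6 × 480 × 2.828 × 280 × 10⁻³ = 228 kN (longitudinal, 2 welds).
R_nwt = 0.6 × 480 × 2.828 × 130 × 10⁻³ = 105.9 kN (transverse, base value).
(i) R_nwl + R_nwt = 333.9 kN; (ii) 0.85 R_nwl + 1.5 R_nwt = 352.7 kN.
R_n = max = 352.7 kN [governs: (ii)]; R_n/Ω = 176.3 kN.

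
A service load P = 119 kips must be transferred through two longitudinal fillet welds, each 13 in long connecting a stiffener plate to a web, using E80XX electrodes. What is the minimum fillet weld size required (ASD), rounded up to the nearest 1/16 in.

E80XX → F_EXX = 80 ksi.
Total weld length L = 26 in.
Required throat t_e = P × Ω / (0.6 F_EXX × L) = 119 × 2.0 / (0.6 × 80 × 26) = 0.1907 in.
Required leg w = t_e / 0.707 = 0.2697 in → use 5/16 in.

w = 5/16 in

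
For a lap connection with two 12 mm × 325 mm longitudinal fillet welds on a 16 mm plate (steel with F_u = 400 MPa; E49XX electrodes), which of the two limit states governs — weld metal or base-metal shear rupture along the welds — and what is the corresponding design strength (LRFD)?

E49XX → F_EXX = 490 MPa.
t_e = 0.707 × 12 = 8.484 mm; L = 650 mm.
Weld metal: φR_n = 0.75 × 0.6 × 490 × 8.484 × 650 × 10⁻³ = 1216 kN.
Base metal (shear rupture): φR_n = 0.75 × 0.6 × 400 × 16 × 650 × 10⁻³ = 1872 kN.
Governing: weld metal.

φR_n ≈ 1220 kN (weld metal governs)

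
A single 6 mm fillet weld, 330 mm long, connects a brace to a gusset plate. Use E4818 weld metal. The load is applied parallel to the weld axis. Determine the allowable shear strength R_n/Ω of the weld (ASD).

E48XX → F_EXX = 480 MPa.
Effective throat t_e = 0.707 × 6 = 4.242 mm.
Total length L = 330 mm; A_we = 4.242 × 330 = 1400 mm².
F_nw = 0.6 F_EXX = 0.6 × 480 = 288 MPa.
R_n = 288 × 1400 × 10⁻³ = 403.2 kN; R_n/Ω = 403.2/2.0 = 201.6 kN.

R_n/Ω ≈ 202 kN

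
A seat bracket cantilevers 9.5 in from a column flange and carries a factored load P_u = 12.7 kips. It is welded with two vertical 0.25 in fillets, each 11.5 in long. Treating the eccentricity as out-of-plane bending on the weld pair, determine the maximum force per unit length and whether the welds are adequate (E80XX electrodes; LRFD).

E80XX → F_EXX = 80 ksi.
L_w = 2 × 11.5 = 23 in; section modulus (unit throat) S = 2 × L²/6 = 44.08 in².
Direct shear f_v = P/L_w = 12.7/23 = 0.5522 kip/in.
Moment M = P × e = 12.7 × 9.5 = 120.65 kip·in; bending f_b = M/S = 2.737 kip/in.
f_max = √(f_v² + f_b²) = √(0.5522² + 2.737²) = 2.792 kip/in.
φr_n = 0.75 × 0.6 × 80 × (0.707 × 0.25) = 6.363 kip/in → adequate.

f_max ≈ 2.79 kip/in; adequate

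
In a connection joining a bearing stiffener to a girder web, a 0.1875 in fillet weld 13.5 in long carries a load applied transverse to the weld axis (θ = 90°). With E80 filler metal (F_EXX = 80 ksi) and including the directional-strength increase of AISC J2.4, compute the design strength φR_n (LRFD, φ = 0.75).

φR_n ≈ 96.6 kip

t_e = 0.707 × 0.1875 = 0.1326 in; A_we = 0.1326 × 13.5 = 1.79 in².
Directional factor: 1.0 + 0.5 sin^1.5(90°) = 1.5.
F_nw = 0.6 × 80 × 1.5 = 72 ksi.
φR_n = 0.75 × 72 × 1.79 = 96.64 kip.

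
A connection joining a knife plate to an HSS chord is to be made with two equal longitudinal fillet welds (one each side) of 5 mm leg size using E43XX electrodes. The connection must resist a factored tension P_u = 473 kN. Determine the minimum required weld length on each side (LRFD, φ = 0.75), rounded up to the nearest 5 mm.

E43XX → F_EXX = 430 MPa.
Throat t_e = 0.707 × 5 = 3.535 mm.
φr_n = 0.75 × 0.6 × 430 × 3.535 × 10⁻³ = 0.684 kN/mm.
L_req = P_u / φr_n = 473 / 0.684 = 691.5 mm total.
Per side: 691.5 / 2 = 345.7 mm.
Round up → use L = 350 mm on each side.

L = 350 mm on each side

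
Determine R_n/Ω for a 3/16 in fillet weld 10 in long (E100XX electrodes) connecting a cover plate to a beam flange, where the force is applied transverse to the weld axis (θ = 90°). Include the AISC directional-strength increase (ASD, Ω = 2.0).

E100XX → F_EXX = 100 ksi.
t_e = 0.707 × 0.1875 = 0.1326 in; A_we = 0.1326 × 10 = 1.326 in².
Directional factor: 1.0 + 0.5 sin^1.5(90°) = 1.5.
F_nw = 0.6 × 100 × 1.5 = 90 ksi.
R_n/Ω = (90 × 1.326) / 2.0 = 59.65 kips.

R_n/Ω ≈ 59.7 kips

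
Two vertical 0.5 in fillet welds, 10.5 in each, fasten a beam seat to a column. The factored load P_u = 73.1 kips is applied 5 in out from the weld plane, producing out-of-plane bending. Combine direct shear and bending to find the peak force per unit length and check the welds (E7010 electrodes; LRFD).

E70XX → F_EXX = 70 ksi.
L_w = 2 × 10.5 = 21 in; section modulus (unit throat) S = 2 × L²/6 = 36.75 in².
Direct shear f_v = P/L_w = 73.1/21 = 3.481 kip/in.
Moment M = P × e = 73.1 × 5 = 365.5 kip·in; bending f_b = M/S = 9.946 kip/in.
f_max = √(f_v² + f_b²) = √(3.481² + 9.946²) = 10.54 kip/in.
φr_n = 0.75 × 0.6 × 70 × (0.707 × 0.5) = 11.14 kip/in → adequate.

f_max ≈ 10.5 kip/in; adequate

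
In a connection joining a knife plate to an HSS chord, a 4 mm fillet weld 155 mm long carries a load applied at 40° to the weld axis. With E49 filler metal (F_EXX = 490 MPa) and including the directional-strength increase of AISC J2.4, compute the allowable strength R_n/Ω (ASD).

t_e = 0.707 × 4 = 2.828 mm; A_we = 2.828 × 155 = 438.3 mm².
Directional factor: 1.0 + 0.5 sin^1.5(40°) = 1.258.
F_nw = 0.6 × 490 × 1.258 = 369.8 MPa.
R_n/Ω = (369.8 × 438.3) / 2.0 × 10⁻³ = 81.04 kN.

R_n/Ω ≈ 81 kN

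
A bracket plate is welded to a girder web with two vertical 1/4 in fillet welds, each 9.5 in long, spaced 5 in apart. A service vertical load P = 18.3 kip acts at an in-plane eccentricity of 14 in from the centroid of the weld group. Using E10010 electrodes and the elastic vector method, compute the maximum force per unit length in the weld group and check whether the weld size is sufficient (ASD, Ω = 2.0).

E100XX → F_EXX = 100 ksi.
Total weld length L_w = 19 in. Treat welds as unit-width lines.
Polar moment about centroid: J = 2[d³/12 + d(b/2)²] = 2[9.5³/12 + 9.5×2.5²] = 261.6 in³.
Direct shear f_v = P/L_w = 18.3 / 19 = 0.9632 kip/in (vertical).
Torsion M = P·e = 18.3 × 14 = 256.2 kip·in.
Critical point at (x, y) = (2.5, 4.75) from centroid. f_tx = M·y/J = 4.651 kip/in; f_ty = M·x/J = 2.448 kip/in.
Resultant f_max = √[f_tx² + (f_v + f_ty)²] = √[4.651² + (0.9632 + 2.448)²] = 5.768 kip/in.
Capacity per unit length: r_n/Ω = (1/2.0) × 0.6 × 100 × (0.707 × 0.25) = 5.302 kip/in.
5.768 > 5.302 → NOT adequate.

f_max ≈ 5.77 kip/in; NOT adequate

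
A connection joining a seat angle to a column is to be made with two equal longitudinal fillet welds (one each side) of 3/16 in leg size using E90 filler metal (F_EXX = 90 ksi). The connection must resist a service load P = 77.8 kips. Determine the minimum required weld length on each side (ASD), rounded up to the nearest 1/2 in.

Throat t_e = 0.707 × 0.1875 = 0.1326 in.
r_n/Ω = (0.6 × 90 × 0.1326) / 2.0 = 3.579 kip/in.
L_req = P / (r_n/Ω) = 77.8 / 3.579 = 21.74 in total.
Per side: 21.74 / 2 = 10.87 in.
Round up → use L = 11 in on each side.

L = 11 in on each side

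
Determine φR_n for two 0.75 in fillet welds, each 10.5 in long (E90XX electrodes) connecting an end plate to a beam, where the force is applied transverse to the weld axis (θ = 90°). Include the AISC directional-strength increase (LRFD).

φR_n ≈ 676 kip

E90XX → F_EXX = 90 ksi.
t_e = 0.707 × 0.75 = 0.5302 in; A_we = 0.5302 × 21 = 11.14 in².
Directional factor: 1.0 + 0.5 sin^1.5(90°) = 1.5.
F_nw = 0.6 × 90 × 1.5 = 81 ksi.
φR_n = 0.75 × 81 × 11.14 = 676.5 kip.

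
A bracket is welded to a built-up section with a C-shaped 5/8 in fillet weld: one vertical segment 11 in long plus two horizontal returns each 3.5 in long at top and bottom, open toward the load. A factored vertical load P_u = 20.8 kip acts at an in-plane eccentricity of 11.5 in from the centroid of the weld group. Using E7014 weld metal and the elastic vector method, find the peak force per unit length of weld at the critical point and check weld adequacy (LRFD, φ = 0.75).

f_max ≈ 4.95 kip/in; adequate

E70XX → F_EXX = 70 ksi.
Total weld length L_w = 18 in. Treat welds as unit-width lines.
Centroid: x̄ = 2×3.5×1.75 / 18 = 0.6806 in from the vertical weld.
Polar moment about centroid: J = I_x + I_y = [11³/12 + 2×3.5×5.5²] + [11×0.6806² + 2(3.5³/12 + 3.5×1.069²)] = 342.9 in³.
Direct shear f_v = P/L_w = 20.8 / 18 = 1.156 kip/in (vertical).
Torsion M = P·e = 20.8 × 11.5 = 239.2 kip·in.
Critical point at (x, y) = (2.819, 5.5) from centroid. f_tx = M·y/J = 3.837 kip/in; f_ty = M·x/J = 1.967 kip/in.
Resultant f_max = √[f_tx² + (f_v + f_ty)²] = √[3.837² + (1.156 + 1.967)²] = 4.946 kip/in.
Capacity per unit length: φr_n = 0.75 × 0.6 × 70 × (0.707 × 0.625) = 13.92 kip/in.
4.946 ≤ 13.92 → adequate.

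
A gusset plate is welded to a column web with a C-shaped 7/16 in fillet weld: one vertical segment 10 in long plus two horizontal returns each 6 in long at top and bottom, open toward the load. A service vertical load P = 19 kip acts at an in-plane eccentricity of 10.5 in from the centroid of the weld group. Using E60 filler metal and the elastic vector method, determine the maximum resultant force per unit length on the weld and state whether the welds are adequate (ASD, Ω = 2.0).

E60XX → F_EXX = 60 ksi.
Total weld length L_w = 22 in. Treat welds as unit-width lines.
Centroid: x̄ = 2×6×3 / 22 = 1.636 in from the vertical weld.
Polar moment about centroid: J = I_x + I_y = [10³/12 + 2×6×5²] + [10×1.636² + 2(6³/12 + 6×1.364²)] = 468.4 in³.
Direct shear f_v = P/L_w = 19 / 22 = 0.8636 kip/in (vertical).
Torsion M = P·e = 19 × 10.5 = 199.5 kip·in.
Critical point at (x, y) = (4.364, 5) from centroid. f_tx = M·y/J = 2.129 kip/in; f_ty = M·x/J = 1.858 kip/in.
Resultant f_max = √[f_tx² + (f_v + f_ty)²] = √[2.129² + (0.8636 + 1.858)²] = 3.456 kip/in.
Capacity per unit length: r_n/Ω = (1/2.0) × 0.6 × 60 × (0.707 × 0.4375) = 5.568 kip/in.
3.456 ≤ 5.568 → adequate.

f_max ≈ 3.46 kip/in; adequate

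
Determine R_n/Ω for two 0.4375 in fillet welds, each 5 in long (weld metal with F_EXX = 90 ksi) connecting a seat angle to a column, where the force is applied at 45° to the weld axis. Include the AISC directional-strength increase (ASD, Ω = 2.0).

t_e = 0.707 × 0.4375 = 0.3093 in; A_we = 0.3093 × 10 = 3.093 in².
Directional factor: 1.0 + 0.5 sin^1.5(45°) = 1.297.
F_nw = 0.6 × 90 × 1.297 = 70.05 ksi.
R_n/Ω = (70.05 × 3.093) / 2.0 = 108.3 kip.

R_n/Ω ≈ 108 kip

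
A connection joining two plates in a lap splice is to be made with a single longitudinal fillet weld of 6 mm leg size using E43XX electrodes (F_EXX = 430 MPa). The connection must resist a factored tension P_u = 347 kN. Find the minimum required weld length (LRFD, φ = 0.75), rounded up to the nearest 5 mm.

Throat t_e = 0.707 × 6 = 4.242 mm.
φr_n = 0.75 × 0.6 × 430 × 4.242 × 10⁻³ = 0.8208 kN/mm.
L_req = P_u / φr_n = 347 / 0.8208 = 422.7 mm total.
Round up → use L = 425 mm.

L = 425 mm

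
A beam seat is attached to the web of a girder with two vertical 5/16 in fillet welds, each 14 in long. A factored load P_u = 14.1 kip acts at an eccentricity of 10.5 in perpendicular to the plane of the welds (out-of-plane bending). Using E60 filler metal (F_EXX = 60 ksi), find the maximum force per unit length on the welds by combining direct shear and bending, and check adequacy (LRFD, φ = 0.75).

L_w = 2 × 14 = 28 in; section modulus (unit throat) S = 2 × L²/6 = 65.33 in².
Direct shear f_v = P/L_w = 14.1/28 = 0.5036 kip/in.
Moment M = P × e = 14.1 × 10.5 = 148.05 kip·in; bending f_b = M/S = 2.266 kip/in.
f_max = √(f_v² + f_b²) = √(0.5036² + 2.266²) = 2.321 kip/in.
φr_n = 0.75 × 0.6 × 60 × (0.707 × 0.3125) = 5.965 kip/in → adequate.

f_max ≈ 2.32 kip/in; adequate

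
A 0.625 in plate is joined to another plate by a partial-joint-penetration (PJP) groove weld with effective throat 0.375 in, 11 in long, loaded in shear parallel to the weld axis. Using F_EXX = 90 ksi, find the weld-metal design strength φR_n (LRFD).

Effective throat (given) t_e = 0.375 in.
A_we = 0.375 × 11 = 4.125 in².
F_nw = 0.6 F_EXX = 54 ksi.
φR_n = 0.75 × 54 × 4.125 = 167.1 kips.

φR_n ≈ 167 kips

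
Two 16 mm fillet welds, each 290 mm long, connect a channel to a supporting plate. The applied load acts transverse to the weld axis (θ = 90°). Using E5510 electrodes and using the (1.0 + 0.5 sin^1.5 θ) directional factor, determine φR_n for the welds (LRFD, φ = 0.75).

E55XX → F_EXX = 550 MPa.
t_e = 0.707 × 16 = 11.31 mm; A_we = 11.31 × 580 = 6561 mm².
Directional factor: 1.0 + 0.5 sin^1.5(90°) = 1.5.
F_nw = 0.6 × 550 × 1.5 = 495 MPa.
φR_n = 0.75 × 495 × 6561 × 10⁻³ = 2436 kN.

φR_n ≈ 2440 kN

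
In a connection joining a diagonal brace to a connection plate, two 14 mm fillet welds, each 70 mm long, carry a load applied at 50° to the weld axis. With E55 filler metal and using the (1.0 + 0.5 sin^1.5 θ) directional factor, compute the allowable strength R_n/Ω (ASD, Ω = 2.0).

E55XX → F_EXX = 550 MPa.
t_e = 0.707 × 14 = 9.898 mm; A_we = 9.898 × 140 = 1386 mm².
Directional factor: 1.0 + 0.5 sin^1.5(50°) = 1.335.
F_nw = 0.6 × 550 × 1.335 = 440.6 MPa.
R_n/Ω = (440.6 × 1386) / 2.0 × 10⁻³ = 305.3 kN.

R_n/Ω ≈ 305 kN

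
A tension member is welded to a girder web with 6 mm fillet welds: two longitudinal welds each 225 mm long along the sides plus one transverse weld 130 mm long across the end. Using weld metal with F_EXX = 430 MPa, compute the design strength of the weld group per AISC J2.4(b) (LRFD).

t_e = 0.707 × 6 = 4.242 mm.
R_nwl = 0.6 × 430 × 4.242 × 450 × 10⁻³ = 492.5 kN (longitudinal, 2 welds).
R_nwt = 0.6 × 430 × 4.242 × 130 × 10⁻³ = 142.3 kN (transverse, base value).
(i) R_nwl + R_nwt = 634.8 kN; (ii) 0.85 R_nwl + 1.5 R_nwt = 632 kN.
R_n = max = 634.8 kN [governs: (i)]; φR_n = 476.1 kN.

φR_n ≈ 476 kN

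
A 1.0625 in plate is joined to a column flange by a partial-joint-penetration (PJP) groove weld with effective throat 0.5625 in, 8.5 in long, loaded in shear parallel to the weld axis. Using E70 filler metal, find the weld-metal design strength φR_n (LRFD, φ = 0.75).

E70XX → F_EXX = 70 ksi.
Effective throat (given) t_e = 0.5625 in.
A_we = 0.5625 × 8.5 = 4.781 in².
F_nw = 0.6 F_EXX = 42 ksi.
φR_n = 0.75 × 42 × 4.781 = 150.6 kips.

φR_n ≈ 151 kips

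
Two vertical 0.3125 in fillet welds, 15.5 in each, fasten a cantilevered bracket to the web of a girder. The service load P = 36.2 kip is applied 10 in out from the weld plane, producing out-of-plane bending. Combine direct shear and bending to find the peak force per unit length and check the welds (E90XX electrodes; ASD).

E90XX → F_EXX = 90 ksi.
L_w = 2 × 15.5 = 31 in; section modulus (unit throat) S = 2 × L²/6 = 80.08 in².
Direct shear f_v = P/L_w = 36.2/31 = 1.168 kip/in.
Moment M = P × e = 36.2 × 10 = 362 kip·in; bending f_b = M/S = 4.52 kip/in.
f_max = √(f_v² + f_b²) = √(1.168² + 4.52²) = 4.669 kip/in.
r_n/Ω = (1/2.0) × 0.6 × 90 × (0.707 × 0.3125) = 5.965 kip/in → adequate.

f_max ≈ 4.67 kip/in; adequate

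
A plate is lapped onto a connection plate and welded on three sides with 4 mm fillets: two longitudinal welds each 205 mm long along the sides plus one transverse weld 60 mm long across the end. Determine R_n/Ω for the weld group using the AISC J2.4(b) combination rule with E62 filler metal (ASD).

E62XX → F_EXX = 620 MPa.
t_e = 0.707 × 4 = 2.828 mm.
R_nwl = 0.6 × 620 × 2.828 × 410 × 10⁻³ = 431.3 kN (longitudinal, 2 welds).
R_nwt = 0.6 × 620 × 2.828 × 60 × 10⁻³ = 63.12 kN (transverse, base value).
(i) R_nwl + R_nwt = 494.4 kN; (ii) 0.85 R_nwl + 1.5 R_nwt = 461.3 kN.
R_n = max = 494.4 kN [governs: (i)]; R_n/Ω = 247.2 kN.

R_n/Ω ≈ 247 kN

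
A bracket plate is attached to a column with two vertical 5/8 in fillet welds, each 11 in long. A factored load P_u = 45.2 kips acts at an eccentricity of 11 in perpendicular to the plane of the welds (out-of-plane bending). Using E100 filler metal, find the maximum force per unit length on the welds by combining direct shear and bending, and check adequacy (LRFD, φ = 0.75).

f_max ≈ 12.5 kip/in; adequate

E100XX → F_EXX = 100 ksi.
L_w = 2 × 11 = 22 in; section modulus (unit throat) S = 2 × L²/6 = 40.33 in².
Direct shear f_v = P/L_w = 45.2/22 = 2.055 kip/in.
Moment M = P × e = 45.2 × 11 = 497.2 kip·in; bending f_b = M/S = 12.33 kip/in.
f_max = √(f_v² + f_b²) = √(2.055² + 12.33²) = 12.5 kip/in.
φr_n = 0.75 × 0.6 × 100 × (0.707 × 0.625) = 19.88 kip/in → adequate.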